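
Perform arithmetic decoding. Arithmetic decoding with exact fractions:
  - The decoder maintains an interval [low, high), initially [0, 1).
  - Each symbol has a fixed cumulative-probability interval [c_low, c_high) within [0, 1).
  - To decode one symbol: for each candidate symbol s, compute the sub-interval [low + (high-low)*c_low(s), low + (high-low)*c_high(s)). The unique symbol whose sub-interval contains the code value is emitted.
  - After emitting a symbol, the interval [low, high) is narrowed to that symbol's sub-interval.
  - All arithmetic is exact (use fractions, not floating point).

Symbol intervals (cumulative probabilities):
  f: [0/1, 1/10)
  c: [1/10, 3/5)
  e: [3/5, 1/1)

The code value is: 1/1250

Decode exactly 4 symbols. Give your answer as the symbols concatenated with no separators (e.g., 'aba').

Answer: fffe

Derivation:
Step 1: interval [0/1, 1/1), width = 1/1 - 0/1 = 1/1
  'f': [0/1 + 1/1*0/1, 0/1 + 1/1*1/10) = [0/1, 1/10) <- contains code 1/1250
  'c': [0/1 + 1/1*1/10, 0/1 + 1/1*3/5) = [1/10, 3/5)
  'e': [0/1 + 1/1*3/5, 0/1 + 1/1*1/1) = [3/5, 1/1)
  emit 'f', narrow to [0/1, 1/10)
Step 2: interval [0/1, 1/10), width = 1/10 - 0/1 = 1/10
  'f': [0/1 + 1/10*0/1, 0/1 + 1/10*1/10) = [0/1, 1/100) <- contains code 1/1250
  'c': [0/1 + 1/10*1/10, 0/1 + 1/10*3/5) = [1/100, 3/50)
  'e': [0/1 + 1/10*3/5, 0/1 + 1/10*1/1) = [3/50, 1/10)
  emit 'f', narrow to [0/1, 1/100)
Step 3: interval [0/1, 1/100), width = 1/100 - 0/1 = 1/100
  'f': [0/1 + 1/100*0/1, 0/1 + 1/100*1/10) = [0/1, 1/1000) <- contains code 1/1250
  'c': [0/1 + 1/100*1/10, 0/1 + 1/100*3/5) = [1/1000, 3/500)
  'e': [0/1 + 1/100*3/5, 0/1 + 1/100*1/1) = [3/500, 1/100)
  emit 'f', narrow to [0/1, 1/1000)
Step 4: interval [0/1, 1/1000), width = 1/1000 - 0/1 = 1/1000
  'f': [0/1 + 1/1000*0/1, 0/1 + 1/1000*1/10) = [0/1, 1/10000)
  'c': [0/1 + 1/1000*1/10, 0/1 + 1/1000*3/5) = [1/10000, 3/5000)
  'e': [0/1 + 1/1000*3/5, 0/1 + 1/1000*1/1) = [3/5000, 1/1000) <- contains code 1/1250
  emit 'e', narrow to [3/5000, 1/1000)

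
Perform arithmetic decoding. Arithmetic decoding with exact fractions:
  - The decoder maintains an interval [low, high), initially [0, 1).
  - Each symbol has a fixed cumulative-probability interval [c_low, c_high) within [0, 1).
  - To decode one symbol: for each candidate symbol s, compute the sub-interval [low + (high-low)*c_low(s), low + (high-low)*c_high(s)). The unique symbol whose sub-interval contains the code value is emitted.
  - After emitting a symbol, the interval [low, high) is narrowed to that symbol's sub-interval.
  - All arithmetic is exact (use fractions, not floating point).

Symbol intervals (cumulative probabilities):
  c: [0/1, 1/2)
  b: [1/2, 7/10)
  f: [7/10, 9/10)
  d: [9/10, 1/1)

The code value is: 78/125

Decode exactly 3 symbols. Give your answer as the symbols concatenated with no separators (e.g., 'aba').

Answer: bbb

Derivation:
Step 1: interval [0/1, 1/1), width = 1/1 - 0/1 = 1/1
  'c': [0/1 + 1/1*0/1, 0/1 + 1/1*1/2) = [0/1, 1/2)
  'b': [0/1 + 1/1*1/2, 0/1 + 1/1*7/10) = [1/2, 7/10) <- contains code 78/125
  'f': [0/1 + 1/1*7/10, 0/1 + 1/1*9/10) = [7/10, 9/10)
  'd': [0/1 + 1/1*9/10, 0/1 + 1/1*1/1) = [9/10, 1/1)
  emit 'b', narrow to [1/2, 7/10)
Step 2: interval [1/2, 7/10), width = 7/10 - 1/2 = 1/5
  'c': [1/2 + 1/5*0/1, 1/2 + 1/5*1/2) = [1/2, 3/5)
  'b': [1/2 + 1/5*1/2, 1/2 + 1/5*7/10) = [3/5, 16/25) <- contains code 78/125
  'f': [1/2 + 1/5*7/10, 1/2 + 1/5*9/10) = [16/25, 17/25)
  'd': [1/2 + 1/5*9/10, 1/2 + 1/5*1/1) = [17/25, 7/10)
  emit 'b', narrow to [3/5, 16/25)
Step 3: interval [3/5, 16/25), width = 16/25 - 3/5 = 1/25
  'c': [3/5 + 1/25*0/1, 3/5 + 1/25*1/2) = [3/5, 31/50)
  'b': [3/5 + 1/25*1/2, 3/5 + 1/25*7/10) = [31/50, 157/250) <- contains code 78/125
  'f': [3/5 + 1/25*7/10, 3/5 + 1/25*9/10) = [157/250, 159/250)
  'd': [3/5 + 1/25*9/10, 3/5 + 1/25*1/1) = [159/250, 16/25)
  emit 'b', narrow to [31/50, 157/250)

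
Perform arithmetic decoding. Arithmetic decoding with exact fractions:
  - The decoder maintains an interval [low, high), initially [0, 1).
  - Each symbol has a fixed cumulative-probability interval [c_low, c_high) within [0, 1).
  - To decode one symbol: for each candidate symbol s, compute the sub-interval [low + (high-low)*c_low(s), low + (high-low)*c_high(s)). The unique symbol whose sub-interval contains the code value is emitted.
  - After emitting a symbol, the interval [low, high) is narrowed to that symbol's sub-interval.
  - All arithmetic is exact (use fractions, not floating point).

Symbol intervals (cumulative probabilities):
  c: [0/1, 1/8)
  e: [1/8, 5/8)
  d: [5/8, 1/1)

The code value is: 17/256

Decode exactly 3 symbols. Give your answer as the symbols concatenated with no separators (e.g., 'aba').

Answer: ced

Derivation:
Step 1: interval [0/1, 1/1), width = 1/1 - 0/1 = 1/1
  'c': [0/1 + 1/1*0/1, 0/1 + 1/1*1/8) = [0/1, 1/8) <- contains code 17/256
  'e': [0/1 + 1/1*1/8, 0/1 + 1/1*5/8) = [1/8, 5/8)
  'd': [0/1 + 1/1*5/8, 0/1 + 1/1*1/1) = [5/8, 1/1)
  emit 'c', narrow to [0/1, 1/8)
Step 2: interval [0/1, 1/8), width = 1/8 - 0/1 = 1/8
  'c': [0/1 + 1/8*0/1, 0/1 + 1/8*1/8) = [0/1, 1/64)
  'e': [0/1 + 1/8*1/8, 0/1 + 1/8*5/8) = [1/64, 5/64) <- contains code 17/256
  'd': [0/1 + 1/8*5/8, 0/1 + 1/8*1/1) = [5/64, 1/8)
  emit 'e', narrow to [1/64, 5/64)
Step 3: interval [1/64, 5/64), width = 5/64 - 1/64 = 1/16
  'c': [1/64 + 1/16*0/1, 1/64 + 1/16*1/8) = [1/64, 3/128)
  'e': [1/64 + 1/16*1/8, 1/64 + 1/16*5/8) = [3/128, 7/128)
  'd': [1/64 + 1/16*5/8, 1/64 + 1/16*1/1) = [7/128, 5/64) <- contains code 17/256
  emit 'd', narrow to [7/128, 5/64)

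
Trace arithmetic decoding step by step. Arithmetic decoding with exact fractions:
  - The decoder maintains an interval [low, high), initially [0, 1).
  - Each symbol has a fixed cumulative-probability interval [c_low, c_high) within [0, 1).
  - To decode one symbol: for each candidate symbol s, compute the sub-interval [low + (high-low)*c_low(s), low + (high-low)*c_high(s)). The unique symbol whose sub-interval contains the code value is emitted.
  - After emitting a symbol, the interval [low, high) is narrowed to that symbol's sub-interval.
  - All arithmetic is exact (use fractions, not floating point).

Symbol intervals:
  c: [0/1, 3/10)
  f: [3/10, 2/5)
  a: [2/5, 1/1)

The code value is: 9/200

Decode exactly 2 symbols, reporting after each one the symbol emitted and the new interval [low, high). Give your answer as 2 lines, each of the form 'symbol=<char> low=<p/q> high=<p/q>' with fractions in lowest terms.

Step 1: interval [0/1, 1/1), width = 1/1 - 0/1 = 1/1
  'c': [0/1 + 1/1*0/1, 0/1 + 1/1*3/10) = [0/1, 3/10) <- contains code 9/200
  'f': [0/1 + 1/1*3/10, 0/1 + 1/1*2/5) = [3/10, 2/5)
  'a': [0/1 + 1/1*2/5, 0/1 + 1/1*1/1) = [2/5, 1/1)
  emit 'c', narrow to [0/1, 3/10)
Step 2: interval [0/1, 3/10), width = 3/10 - 0/1 = 3/10
  'c': [0/1 + 3/10*0/1, 0/1 + 3/10*3/10) = [0/1, 9/100) <- contains code 9/200
  'f': [0/1 + 3/10*3/10, 0/1 + 3/10*2/5) = [9/100, 3/25)
  'a': [0/1 + 3/10*2/5, 0/1 + 3/10*1/1) = [3/25, 3/10)
  emit 'c', narrow to [0/1, 9/100)

Answer: symbol=c low=0/1 high=3/10
symbol=c low=0/1 high=9/100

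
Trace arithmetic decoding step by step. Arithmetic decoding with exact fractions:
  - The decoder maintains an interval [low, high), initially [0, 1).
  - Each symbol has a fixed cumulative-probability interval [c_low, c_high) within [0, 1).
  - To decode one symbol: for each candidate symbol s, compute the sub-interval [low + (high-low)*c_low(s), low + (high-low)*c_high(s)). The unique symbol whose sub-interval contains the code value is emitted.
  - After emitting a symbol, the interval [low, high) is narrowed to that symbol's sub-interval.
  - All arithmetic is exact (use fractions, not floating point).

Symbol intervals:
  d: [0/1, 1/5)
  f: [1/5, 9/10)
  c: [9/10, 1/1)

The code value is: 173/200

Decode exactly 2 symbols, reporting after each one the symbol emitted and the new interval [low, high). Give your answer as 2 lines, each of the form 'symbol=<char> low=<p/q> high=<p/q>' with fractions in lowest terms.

Answer: symbol=f low=1/5 high=9/10
symbol=c low=83/100 high=9/10

Derivation:
Step 1: interval [0/1, 1/1), width = 1/1 - 0/1 = 1/1
  'd': [0/1 + 1/1*0/1, 0/1 + 1/1*1/5) = [0/1, 1/5)
  'f': [0/1 + 1/1*1/5, 0/1 + 1/1*9/10) = [1/5, 9/10) <- contains code 173/200
  'c': [0/1 + 1/1*9/10, 0/1 + 1/1*1/1) = [9/10, 1/1)
  emit 'f', narrow to [1/5, 9/10)
Step 2: interval [1/5, 9/10), width = 9/10 - 1/5 = 7/10
  'd': [1/5 + 7/10*0/1, 1/5 + 7/10*1/5) = [1/5, 17/50)
  'f': [1/5 + 7/10*1/5, 1/5 + 7/10*9/10) = [17/50, 83/100)
  'c': [1/5 + 7/10*9/10, 1/5 + 7/10*1/1) = [83/100, 9/10) <- contains code 173/200
  emit 'c', narrow to [83/100, 9/10)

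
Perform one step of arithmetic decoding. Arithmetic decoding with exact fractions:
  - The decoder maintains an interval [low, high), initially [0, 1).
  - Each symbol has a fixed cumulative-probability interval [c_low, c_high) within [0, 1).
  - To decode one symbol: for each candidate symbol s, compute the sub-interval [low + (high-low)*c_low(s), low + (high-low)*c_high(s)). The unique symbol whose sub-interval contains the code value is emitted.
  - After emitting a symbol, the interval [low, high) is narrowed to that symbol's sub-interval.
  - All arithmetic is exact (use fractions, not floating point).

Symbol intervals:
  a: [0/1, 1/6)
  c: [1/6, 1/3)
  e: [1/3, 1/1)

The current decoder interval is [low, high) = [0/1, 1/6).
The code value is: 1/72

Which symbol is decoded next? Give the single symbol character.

Interval width = high − low = 1/6 − 0/1 = 1/6
Scaled code = (code − low) / width = (1/72 − 0/1) / 1/6 = 1/12
  a: [0/1, 1/6) ← scaled code falls here ✓
  c: [1/6, 1/3) 
  e: [1/3, 1/1) 

Answer: a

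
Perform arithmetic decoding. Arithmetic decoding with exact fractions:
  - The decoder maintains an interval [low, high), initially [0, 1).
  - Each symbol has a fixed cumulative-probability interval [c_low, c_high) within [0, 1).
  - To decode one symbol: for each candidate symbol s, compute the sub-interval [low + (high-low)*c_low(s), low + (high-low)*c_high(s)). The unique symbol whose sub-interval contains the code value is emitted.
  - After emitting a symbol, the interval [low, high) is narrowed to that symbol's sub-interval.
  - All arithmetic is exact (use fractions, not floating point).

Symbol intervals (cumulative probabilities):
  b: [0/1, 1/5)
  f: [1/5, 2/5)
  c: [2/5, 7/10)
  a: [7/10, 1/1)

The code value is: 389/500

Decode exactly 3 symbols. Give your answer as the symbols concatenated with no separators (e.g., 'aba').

Answer: aff

Derivation:
Step 1: interval [0/1, 1/1), width = 1/1 - 0/1 = 1/1
  'b': [0/1 + 1/1*0/1, 0/1 + 1/1*1/5) = [0/1, 1/5)
  'f': [0/1 + 1/1*1/5, 0/1 + 1/1*2/5) = [1/5, 2/5)
  'c': [0/1 + 1/1*2/5, 0/1 + 1/1*7/10) = [2/5, 7/10)
  'a': [0/1 + 1/1*7/10, 0/1 + 1/1*1/1) = [7/10, 1/1) <- contains code 389/500
  emit 'a', narrow to [7/10, 1/1)
Step 2: interval [7/10, 1/1), width = 1/1 - 7/10 = 3/10
  'b': [7/10 + 3/10*0/1, 7/10 + 3/10*1/5) = [7/10, 19/25)
  'f': [7/10 + 3/10*1/5, 7/10 + 3/10*2/5) = [19/25, 41/50) <- contains code 389/500
  'c': [7/10 + 3/10*2/5, 7/10 + 3/10*7/10) = [41/50, 91/100)
  'a': [7/10 + 3/10*7/10, 7/10 + 3/10*1/1) = [91/100, 1/1)
  emit 'f', narrow to [19/25, 41/50)
Step 3: interval [19/25, 41/50), width = 41/50 - 19/25 = 3/50
  'b': [19/25 + 3/50*0/1, 19/25 + 3/50*1/5) = [19/25, 193/250)
  'f': [19/25 + 3/50*1/5, 19/25 + 3/50*2/5) = [193/250, 98/125) <- contains code 389/500
  'c': [19/25 + 3/50*2/5, 19/25 + 3/50*7/10) = [98/125, 401/500)
  'a': [19/25 + 3/50*7/10, 19/25 + 3/50*1/1) = [401/500, 41/50)
  emit 'f', narrow to [193/250, 98/125)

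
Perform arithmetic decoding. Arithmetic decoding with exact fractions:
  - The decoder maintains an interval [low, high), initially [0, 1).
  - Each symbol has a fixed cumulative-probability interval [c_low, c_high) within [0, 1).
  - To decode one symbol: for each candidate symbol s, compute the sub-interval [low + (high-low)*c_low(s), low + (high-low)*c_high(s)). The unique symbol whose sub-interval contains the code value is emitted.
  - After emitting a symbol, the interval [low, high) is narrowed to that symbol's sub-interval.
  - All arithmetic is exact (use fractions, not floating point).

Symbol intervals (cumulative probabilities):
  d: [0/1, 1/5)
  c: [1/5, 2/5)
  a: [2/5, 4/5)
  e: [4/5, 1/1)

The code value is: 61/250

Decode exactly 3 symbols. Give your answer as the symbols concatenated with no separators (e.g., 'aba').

Answer: ccd

Derivation:
Step 1: interval [0/1, 1/1), width = 1/1 - 0/1 = 1/1
  'd': [0/1 + 1/1*0/1, 0/1 + 1/1*1/5) = [0/1, 1/5)
  'c': [0/1 + 1/1*1/5, 0/1 + 1/1*2/5) = [1/5, 2/5) <- contains code 61/250
  'a': [0/1 + 1/1*2/5, 0/1 + 1/1*4/5) = [2/5, 4/5)
  'e': [0/1 + 1/1*4/5, 0/1 + 1/1*1/1) = [4/5, 1/1)
  emit 'c', narrow to [1/5, 2/5)
Step 2: interval [1/5, 2/5), width = 2/5 - 1/5 = 1/5
  'd': [1/5 + 1/5*0/1, 1/5 + 1/5*1/5) = [1/5, 6/25)
  'c': [1/5 + 1/5*1/5, 1/5 + 1/5*2/5) = [6/25, 7/25) <- contains code 61/250
  'a': [1/5 + 1/5*2/5, 1/5 + 1/5*4/5) = [7/25, 9/25)
  'e': [1/5 + 1/5*4/5, 1/5 + 1/5*1/1) = [9/25, 2/5)
  emit 'c', narrow to [6/25, 7/25)
Step 3: interval [6/25, 7/25), width = 7/25 - 6/25 = 1/25
  'd': [6/25 + 1/25*0/1, 6/25 + 1/25*1/5) = [6/25, 31/125) <- contains code 61/250
  'c': [6/25 + 1/25*1/5, 6/25 + 1/25*2/5) = [31/125, 32/125)
  'a': [6/25 + 1/25*2/5, 6/25 + 1/25*4/5) = [32/125, 34/125)
  'e': [6/25 + 1/25*4/5, 6/25 + 1/25*1/1) = [34/125, 7/25)
  emit 'd', narrow to [6/25, 31/125)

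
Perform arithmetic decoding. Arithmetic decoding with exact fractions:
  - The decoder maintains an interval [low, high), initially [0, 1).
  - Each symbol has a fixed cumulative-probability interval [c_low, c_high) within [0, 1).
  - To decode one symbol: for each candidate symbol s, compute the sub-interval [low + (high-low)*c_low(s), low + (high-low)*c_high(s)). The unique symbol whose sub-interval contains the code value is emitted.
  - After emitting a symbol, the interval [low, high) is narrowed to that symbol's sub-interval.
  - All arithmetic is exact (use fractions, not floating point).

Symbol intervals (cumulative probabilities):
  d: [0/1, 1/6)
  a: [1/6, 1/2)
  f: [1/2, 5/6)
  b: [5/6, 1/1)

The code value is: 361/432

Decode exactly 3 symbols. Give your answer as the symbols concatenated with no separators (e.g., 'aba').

Answer: bdd

Derivation:
Step 1: interval [0/1, 1/1), width = 1/1 - 0/1 = 1/1
  'd': [0/1 + 1/1*0/1, 0/1 + 1/1*1/6) = [0/1, 1/6)
  'a': [0/1 + 1/1*1/6, 0/1 + 1/1*1/2) = [1/6, 1/2)
  'f': [0/1 + 1/1*1/2, 0/1 + 1/1*5/6) = [1/2, 5/6)
  'b': [0/1 + 1/1*5/6, 0/1 + 1/1*1/1) = [5/6, 1/1) <- contains code 361/432
  emit 'b', narrow to [5/6, 1/1)
Step 2: interval [5/6, 1/1), width = 1/1 - 5/6 = 1/6
  'd': [5/6 + 1/6*0/1, 5/6 + 1/6*1/6) = [5/6, 31/36) <- contains code 361/432
  'a': [5/6 + 1/6*1/6, 5/6 + 1/6*1/2) = [31/36, 11/12)
  'f': [5/6 + 1/6*1/2, 5/6 + 1/6*5/6) = [11/12, 35/36)
  'b': [5/6 + 1/6*5/6, 5/6 + 1/6*1/1) = [35/36, 1/1)
  emit 'd', narrow to [5/6, 31/36)
Step 3: interval [5/6, 31/36), width = 31/36 - 5/6 = 1/36
  'd': [5/6 + 1/36*0/1, 5/6 + 1/36*1/6) = [5/6, 181/216) <- contains code 361/432
  'a': [5/6 + 1/36*1/6, 5/6 + 1/36*1/2) = [181/216, 61/72)
  'f': [5/6 + 1/36*1/2, 5/6 + 1/36*5/6) = [61/72, 185/216)
  'b': [5/6 + 1/36*5/6, 5/6 + 1/36*1/1) = [185/216, 31/36)
  emit 'd', narrow to [5/6, 181/216)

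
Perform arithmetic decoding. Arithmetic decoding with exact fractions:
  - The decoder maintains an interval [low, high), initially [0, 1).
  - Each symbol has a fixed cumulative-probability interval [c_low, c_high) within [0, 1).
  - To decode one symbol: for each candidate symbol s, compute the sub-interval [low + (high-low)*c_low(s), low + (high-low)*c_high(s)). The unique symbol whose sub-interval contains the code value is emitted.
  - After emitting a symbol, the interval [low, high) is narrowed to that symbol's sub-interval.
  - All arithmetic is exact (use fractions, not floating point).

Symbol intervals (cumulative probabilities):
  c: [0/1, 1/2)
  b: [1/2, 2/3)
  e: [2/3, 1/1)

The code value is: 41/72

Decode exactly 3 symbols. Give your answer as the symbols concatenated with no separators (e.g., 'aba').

Step 1: interval [0/1, 1/1), width = 1/1 - 0/1 = 1/1
  'c': [0/1 + 1/1*0/1, 0/1 + 1/1*1/2) = [0/1, 1/2)
  'b': [0/1 + 1/1*1/2, 0/1 + 1/1*2/3) = [1/2, 2/3) <- contains code 41/72
  'e': [0/1 + 1/1*2/3, 0/1 + 1/1*1/1) = [2/3, 1/1)
  emit 'b', narrow to [1/2, 2/3)
Step 2: interval [1/2, 2/3), width = 2/3 - 1/2 = 1/6
  'c': [1/2 + 1/6*0/1, 1/2 + 1/6*1/2) = [1/2, 7/12) <- contains code 41/72
  'b': [1/2 + 1/6*1/2, 1/2 + 1/6*2/3) = [7/12, 11/18)
  'e': [1/2 + 1/6*2/3, 1/2 + 1/6*1/1) = [11/18, 2/3)
  emit 'c', narrow to [1/2, 7/12)
Step 3: interval [1/2, 7/12), width = 7/12 - 1/2 = 1/12
  'c': [1/2 + 1/12*0/1, 1/2 + 1/12*1/2) = [1/2, 13/24)
  'b': [1/2 + 1/12*1/2, 1/2 + 1/12*2/3) = [13/24, 5/9)
  'e': [1/2 + 1/12*2/3, 1/2 + 1/12*1/1) = [5/9, 7/12) <- contains code 41/72
  emit 'e', narrow to [5/9, 7/12)

Answer: bce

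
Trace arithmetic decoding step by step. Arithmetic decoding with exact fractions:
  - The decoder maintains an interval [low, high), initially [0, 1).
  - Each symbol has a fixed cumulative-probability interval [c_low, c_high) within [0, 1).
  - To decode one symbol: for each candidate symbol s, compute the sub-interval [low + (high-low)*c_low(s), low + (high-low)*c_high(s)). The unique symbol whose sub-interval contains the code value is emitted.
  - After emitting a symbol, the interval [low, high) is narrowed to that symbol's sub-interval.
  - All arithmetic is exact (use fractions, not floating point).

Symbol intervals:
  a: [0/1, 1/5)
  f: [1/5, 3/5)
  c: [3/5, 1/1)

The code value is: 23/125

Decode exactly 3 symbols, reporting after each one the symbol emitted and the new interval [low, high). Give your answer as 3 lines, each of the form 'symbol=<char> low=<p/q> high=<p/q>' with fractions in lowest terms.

Step 1: interval [0/1, 1/1), width = 1/1 - 0/1 = 1/1
  'a': [0/1 + 1/1*0/1, 0/1 + 1/1*1/5) = [0/1, 1/5) <- contains code 23/125
  'f': [0/1 + 1/1*1/5, 0/1 + 1/1*3/5) = [1/5, 3/5)
  'c': [0/1 + 1/1*3/5, 0/1 + 1/1*1/1) = [3/5, 1/1)
  emit 'a', narrow to [0/1, 1/5)
Step 2: interval [0/1, 1/5), width = 1/5 - 0/1 = 1/5
  'a': [0/1 + 1/5*0/1, 0/1 + 1/5*1/5) = [0/1, 1/25)
  'f': [0/1 + 1/5*1/5, 0/1 + 1/5*3/5) = [1/25, 3/25)
  'c': [0/1 + 1/5*3/5, 0/1 + 1/5*1/1) = [3/25, 1/5) <- contains code 23/125
  emit 'c', narrow to [3/25, 1/5)
Step 3: interval [3/25, 1/5), width = 1/5 - 3/25 = 2/25
  'a': [3/25 + 2/25*0/1, 3/25 + 2/25*1/5) = [3/25, 17/125)
  'f': [3/25 + 2/25*1/5, 3/25 + 2/25*3/5) = [17/125, 21/125)
  'c': [3/25 + 2/25*3/5, 3/25 + 2/25*1/1) = [21/125, 1/5) <- contains code 23/125
  emit 'c', narrow to [21/125, 1/5)

Answer: symbol=a low=0/1 high=1/5
symbol=c low=3/25 high=1/5
symbol=c low=21/125 high=1/5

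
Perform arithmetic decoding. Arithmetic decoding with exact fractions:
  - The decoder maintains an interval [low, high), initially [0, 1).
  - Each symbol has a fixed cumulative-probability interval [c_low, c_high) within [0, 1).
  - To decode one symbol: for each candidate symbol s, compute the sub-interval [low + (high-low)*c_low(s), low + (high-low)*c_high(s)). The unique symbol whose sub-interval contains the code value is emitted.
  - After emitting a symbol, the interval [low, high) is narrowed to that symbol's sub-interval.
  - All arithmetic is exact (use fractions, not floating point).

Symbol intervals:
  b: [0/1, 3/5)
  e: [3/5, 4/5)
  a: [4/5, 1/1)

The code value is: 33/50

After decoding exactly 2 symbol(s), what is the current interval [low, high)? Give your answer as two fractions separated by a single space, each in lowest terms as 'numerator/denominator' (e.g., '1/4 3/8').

Step 1: interval [0/1, 1/1), width = 1/1 - 0/1 = 1/1
  'b': [0/1 + 1/1*0/1, 0/1 + 1/1*3/5) = [0/1, 3/5)
  'e': [0/1 + 1/1*3/5, 0/1 + 1/1*4/5) = [3/5, 4/5) <- contains code 33/50
  'a': [0/1 + 1/1*4/5, 0/1 + 1/1*1/1) = [4/5, 1/1)
  emit 'e', narrow to [3/5, 4/5)
Step 2: interval [3/5, 4/5), width = 4/5 - 3/5 = 1/5
  'b': [3/5 + 1/5*0/1, 3/5 + 1/5*3/5) = [3/5, 18/25) <- contains code 33/50
  'e': [3/5 + 1/5*3/5, 3/5 + 1/5*4/5) = [18/25, 19/25)
  'a': [3/5 + 1/5*4/5, 3/5 + 1/5*1/1) = [19/25, 4/5)
  emit 'b', narrow to [3/5, 18/25)

Answer: 3/5 18/25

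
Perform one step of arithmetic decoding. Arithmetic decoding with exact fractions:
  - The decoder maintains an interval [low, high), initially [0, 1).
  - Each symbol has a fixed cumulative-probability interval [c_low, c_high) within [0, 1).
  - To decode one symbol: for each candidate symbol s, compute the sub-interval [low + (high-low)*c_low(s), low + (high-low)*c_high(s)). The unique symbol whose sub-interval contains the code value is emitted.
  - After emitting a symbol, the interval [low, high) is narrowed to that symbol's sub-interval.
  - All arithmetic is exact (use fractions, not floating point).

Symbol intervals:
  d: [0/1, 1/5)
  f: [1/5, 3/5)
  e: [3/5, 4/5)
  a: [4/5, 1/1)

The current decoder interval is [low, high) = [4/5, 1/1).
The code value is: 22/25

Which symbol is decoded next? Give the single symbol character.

Interval width = high − low = 1/1 − 4/5 = 1/5
Scaled code = (code − low) / width = (22/25 − 4/5) / 1/5 = 2/5
  d: [0/1, 1/5) 
  f: [1/5, 3/5) ← scaled code falls here ✓
  e: [3/5, 4/5) 
  a: [4/5, 1/1) 

Answer: f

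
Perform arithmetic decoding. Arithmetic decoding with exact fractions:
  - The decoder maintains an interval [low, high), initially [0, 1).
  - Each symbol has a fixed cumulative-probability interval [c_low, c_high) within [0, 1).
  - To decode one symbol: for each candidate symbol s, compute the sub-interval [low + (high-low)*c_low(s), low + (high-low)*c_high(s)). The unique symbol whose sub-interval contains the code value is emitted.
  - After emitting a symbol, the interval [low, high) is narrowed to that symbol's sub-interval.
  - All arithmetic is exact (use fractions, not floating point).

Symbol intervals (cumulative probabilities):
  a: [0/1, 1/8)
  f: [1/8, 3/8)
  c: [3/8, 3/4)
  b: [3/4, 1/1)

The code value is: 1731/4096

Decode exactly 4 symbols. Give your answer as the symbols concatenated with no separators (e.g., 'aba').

Step 1: interval [0/1, 1/1), width = 1/1 - 0/1 = 1/1
  'a': [0/1 + 1/1*0/1, 0/1 + 1/1*1/8) = [0/1, 1/8)
  'f': [0/1 + 1/1*1/8, 0/1 + 1/1*3/8) = [1/8, 3/8)
  'c': [0/1 + 1/1*3/8, 0/1 + 1/1*3/4) = [3/8, 3/4) <- contains code 1731/4096
  'b': [0/1 + 1/1*3/4, 0/1 + 1/1*1/1) = [3/4, 1/1)
  emit 'c', narrow to [3/8, 3/4)
Step 2: interval [3/8, 3/4), width = 3/4 - 3/8 = 3/8
  'a': [3/8 + 3/8*0/1, 3/8 + 3/8*1/8) = [3/8, 27/64)
  'f': [3/8 + 3/8*1/8, 3/8 + 3/8*3/8) = [27/64, 33/64) <- contains code 1731/4096
  'c': [3/8 + 3/8*3/8, 3/8 + 3/8*3/4) = [33/64, 21/32)
  'b': [3/8 + 3/8*3/4, 3/8 + 3/8*1/1) = [21/32, 3/4)
  emit 'f', narrow to [27/64, 33/64)
Step 3: interval [27/64, 33/64), width = 33/64 - 27/64 = 3/32
  'a': [27/64 + 3/32*0/1, 27/64 + 3/32*1/8) = [27/64, 111/256) <- contains code 1731/4096
  'f': [27/64 + 3/32*1/8, 27/64 + 3/32*3/8) = [111/256, 117/256)
  'c': [27/64 + 3/32*3/8, 27/64 + 3/32*3/4) = [117/256, 63/128)
  'b': [27/64 + 3/32*3/4, 27/64 + 3/32*1/1) = [63/128, 33/64)
  emit 'a', narrow to [27/64, 111/256)
Step 4: interval [27/64, 111/256), width = 111/256 - 27/64 = 3/256
  'a': [27/64 + 3/256*0/1, 27/64 + 3/256*1/8) = [27/64, 867/2048) <- contains code 1731/4096
  'f': [27/64 + 3/256*1/8, 27/64 + 3/256*3/8) = [867/2048, 873/2048)
  'c': [27/64 + 3/256*3/8, 27/64 + 3/256*3/4) = [873/2048, 441/1024)
  'b': [27/64 + 3/256*3/4, 27/64 + 3/256*1/1) = [441/1024, 111/256)
  emit 'a', narrow to [27/64, 867/2048)

Answer: cfaa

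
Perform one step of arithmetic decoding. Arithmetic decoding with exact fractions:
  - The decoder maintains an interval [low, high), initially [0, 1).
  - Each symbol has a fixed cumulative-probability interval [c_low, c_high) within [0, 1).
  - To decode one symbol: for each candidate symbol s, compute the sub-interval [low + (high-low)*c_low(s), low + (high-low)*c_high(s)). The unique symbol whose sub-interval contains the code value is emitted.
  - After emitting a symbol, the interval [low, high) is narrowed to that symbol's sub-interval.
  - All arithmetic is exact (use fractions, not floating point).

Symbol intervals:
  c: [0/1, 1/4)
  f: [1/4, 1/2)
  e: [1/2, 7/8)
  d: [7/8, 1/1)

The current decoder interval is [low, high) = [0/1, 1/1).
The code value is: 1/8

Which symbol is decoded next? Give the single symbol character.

Interval width = high − low = 1/1 − 0/1 = 1/1
Scaled code = (code − low) / width = (1/8 − 0/1) / 1/1 = 1/8
  c: [0/1, 1/4) ← scaled code falls here ✓
  f: [1/4, 1/2) 
  e: [1/2, 7/8) 
  d: [7/8, 1/1) 

Answer: c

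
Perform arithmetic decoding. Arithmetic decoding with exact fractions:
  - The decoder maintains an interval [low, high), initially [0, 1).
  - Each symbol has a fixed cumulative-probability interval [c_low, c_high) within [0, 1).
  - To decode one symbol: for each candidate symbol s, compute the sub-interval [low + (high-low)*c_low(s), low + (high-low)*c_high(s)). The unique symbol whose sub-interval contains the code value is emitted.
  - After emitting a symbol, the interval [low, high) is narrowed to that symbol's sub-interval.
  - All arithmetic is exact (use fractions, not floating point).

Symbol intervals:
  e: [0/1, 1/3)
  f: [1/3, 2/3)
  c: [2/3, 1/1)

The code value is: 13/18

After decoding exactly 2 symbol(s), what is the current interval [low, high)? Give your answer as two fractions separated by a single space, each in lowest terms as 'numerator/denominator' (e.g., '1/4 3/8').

Answer: 2/3 7/9

Derivation:
Step 1: interval [0/1, 1/1), width = 1/1 - 0/1 = 1/1
  'e': [0/1 + 1/1*0/1, 0/1 + 1/1*1/3) = [0/1, 1/3)
  'f': [0/1 + 1/1*1/3, 0/1 + 1/1*2/3) = [1/3, 2/3)
  'c': [0/1 + 1/1*2/3, 0/1 + 1/1*1/1) = [2/3, 1/1) <- contains code 13/18
  emit 'c', narrow to [2/3, 1/1)
Step 2: interval [2/3, 1/1), width = 1/1 - 2/3 = 1/3
  'e': [2/3 + 1/3*0/1, 2/3 + 1/3*1/3) = [2/3, 7/9) <- contains code 13/18
  'f': [2/3 + 1/3*1/3, 2/3 + 1/3*2/3) = [7/9, 8/9)
  'c': [2/3 + 1/3*2/3, 2/3 + 1/3*1/1) = [8/9, 1/1)
  emit 'e', narrow to [2/3, 7/9)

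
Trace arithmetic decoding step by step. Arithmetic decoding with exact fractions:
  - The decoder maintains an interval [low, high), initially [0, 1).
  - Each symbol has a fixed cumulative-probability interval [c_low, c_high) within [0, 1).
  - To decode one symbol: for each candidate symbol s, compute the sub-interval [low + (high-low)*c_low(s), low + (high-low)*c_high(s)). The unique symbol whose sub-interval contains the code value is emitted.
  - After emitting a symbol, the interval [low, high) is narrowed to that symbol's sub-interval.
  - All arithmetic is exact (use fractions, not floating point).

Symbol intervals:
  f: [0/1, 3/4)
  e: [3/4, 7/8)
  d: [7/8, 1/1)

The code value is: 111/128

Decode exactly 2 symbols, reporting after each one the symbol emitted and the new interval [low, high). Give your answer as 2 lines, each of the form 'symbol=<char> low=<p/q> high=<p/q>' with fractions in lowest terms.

Step 1: interval [0/1, 1/1), width = 1/1 - 0/1 = 1/1
  'f': [0/1 + 1/1*0/1, 0/1 + 1/1*3/4) = [0/1, 3/4)
  'e': [0/1 + 1/1*3/4, 0/1 + 1/1*7/8) = [3/4, 7/8) <- contains code 111/128
  'd': [0/1 + 1/1*7/8, 0/1 + 1/1*1/1) = [7/8, 1/1)
  emit 'e', narrow to [3/4, 7/8)
Step 2: interval [3/4, 7/8), width = 7/8 - 3/4 = 1/8
  'f': [3/4 + 1/8*0/1, 3/4 + 1/8*3/4) = [3/4, 27/32)
  'e': [3/4 + 1/8*3/4, 3/4 + 1/8*7/8) = [27/32, 55/64)
  'd': [3/4 + 1/8*7/8, 3/4 + 1/8*1/1) = [55/64, 7/8) <- contains code 111/128
  emit 'd', narrow to [55/64, 7/8)

Answer: symbol=e low=3/4 high=7/8
symbol=d low=55/64 high=7/8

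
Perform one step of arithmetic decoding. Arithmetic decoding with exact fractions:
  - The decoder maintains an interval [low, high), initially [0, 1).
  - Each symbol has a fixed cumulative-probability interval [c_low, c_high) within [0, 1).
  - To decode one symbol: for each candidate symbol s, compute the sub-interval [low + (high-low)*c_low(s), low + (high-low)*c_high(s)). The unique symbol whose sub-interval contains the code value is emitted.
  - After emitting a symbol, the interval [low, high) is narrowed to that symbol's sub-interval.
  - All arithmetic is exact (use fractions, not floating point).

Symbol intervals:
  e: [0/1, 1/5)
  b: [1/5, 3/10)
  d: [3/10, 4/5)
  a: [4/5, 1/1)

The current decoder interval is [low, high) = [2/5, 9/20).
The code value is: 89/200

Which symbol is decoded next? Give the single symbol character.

Interval width = high − low = 9/20 − 2/5 = 1/20
Scaled code = (code − low) / width = (89/200 − 2/5) / 1/20 = 9/10
  e: [0/1, 1/5) 
  b: [1/5, 3/10) 
  d: [3/10, 4/5) 
  a: [4/5, 1/1) ← scaled code falls here ✓

Answer: a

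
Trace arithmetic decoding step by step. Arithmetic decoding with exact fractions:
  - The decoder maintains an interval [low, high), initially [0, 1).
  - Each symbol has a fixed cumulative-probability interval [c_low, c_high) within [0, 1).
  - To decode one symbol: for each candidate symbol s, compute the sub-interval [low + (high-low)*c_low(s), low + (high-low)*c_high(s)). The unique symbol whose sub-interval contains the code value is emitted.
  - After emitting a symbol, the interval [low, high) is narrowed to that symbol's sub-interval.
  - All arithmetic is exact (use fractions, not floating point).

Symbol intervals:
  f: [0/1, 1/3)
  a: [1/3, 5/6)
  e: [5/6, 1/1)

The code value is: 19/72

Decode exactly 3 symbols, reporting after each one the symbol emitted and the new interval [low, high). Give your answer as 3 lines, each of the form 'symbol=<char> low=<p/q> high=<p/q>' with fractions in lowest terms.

Step 1: interval [0/1, 1/1), width = 1/1 - 0/1 = 1/1
  'f': [0/1 + 1/1*0/1, 0/1 + 1/1*1/3) = [0/1, 1/3) <- contains code 19/72
  'a': [0/1 + 1/1*1/3, 0/1 + 1/1*5/6) = [1/3, 5/6)
  'e': [0/1 + 1/1*5/6, 0/1 + 1/1*1/1) = [5/6, 1/1)
  emit 'f', narrow to [0/1, 1/3)
Step 2: interval [0/1, 1/3), width = 1/3 - 0/1 = 1/3
  'f': [0/1 + 1/3*0/1, 0/1 + 1/3*1/3) = [0/1, 1/9)
  'a': [0/1 + 1/3*1/3, 0/1 + 1/3*5/6) = [1/9, 5/18) <- contains code 19/72
  'e': [0/1 + 1/3*5/6, 0/1 + 1/3*1/1) = [5/18, 1/3)
  emit 'a', narrow to [1/9, 5/18)
Step 3: interval [1/9, 5/18), width = 5/18 - 1/9 = 1/6
  'f': [1/9 + 1/6*0/1, 1/9 + 1/6*1/3) = [1/9, 1/6)
  'a': [1/9 + 1/6*1/3, 1/9 + 1/6*5/6) = [1/6, 1/4)
  'e': [1/9 + 1/6*5/6, 1/9 + 1/6*1/1) = [1/4, 5/18) <- contains code 19/72
  emit 'e', narrow to [1/4, 5/18)

Answer: symbol=f low=0/1 high=1/3
symbol=a low=1/9 high=5/18
symbol=e low=1/4 high=5/18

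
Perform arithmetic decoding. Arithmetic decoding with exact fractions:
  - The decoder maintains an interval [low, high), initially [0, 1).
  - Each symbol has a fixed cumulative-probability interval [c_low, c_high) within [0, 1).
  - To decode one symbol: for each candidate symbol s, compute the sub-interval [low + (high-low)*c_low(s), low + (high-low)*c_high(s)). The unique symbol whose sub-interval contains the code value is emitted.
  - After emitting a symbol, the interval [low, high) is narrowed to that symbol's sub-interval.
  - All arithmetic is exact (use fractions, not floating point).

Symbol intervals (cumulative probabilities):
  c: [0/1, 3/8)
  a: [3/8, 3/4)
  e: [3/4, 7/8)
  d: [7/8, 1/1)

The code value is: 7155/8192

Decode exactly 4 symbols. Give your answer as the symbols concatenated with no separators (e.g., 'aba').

Answer: eddc

Derivation:
Step 1: interval [0/1, 1/1), width = 1/1 - 0/1 = 1/1
  'c': [0/1 + 1/1*0/1, 0/1 + 1/1*3/8) = [0/1, 3/8)
  'a': [0/1 + 1/1*3/8, 0/1 + 1/1*3/4) = [3/8, 3/4)
  'e': [0/1 + 1/1*3/4, 0/1 + 1/1*7/8) = [3/4, 7/8) <- contains code 7155/8192
  'd': [0/1 + 1/1*7/8, 0/1 + 1/1*1/1) = [7/8, 1/1)
  emit 'e', narrow to [3/4, 7/8)
Step 2: interval [3/4, 7/8), width = 7/8 - 3/4 = 1/8
  'c': [3/4 + 1/8*0/1, 3/4 + 1/8*3/8) = [3/4, 51/64)
  'a': [3/4 + 1/8*3/8, 3/4 + 1/8*3/4) = [51/64, 27/32)
  'e': [3/4 + 1/8*3/4, 3/4 + 1/8*7/8) = [27/32, 55/64)
  'd': [3/4 + 1/8*7/8, 3/4 + 1/8*1/1) = [55/64, 7/8) <- contains code 7155/8192
  emit 'd', narrow to [55/64, 7/8)
Step 3: interval [55/64, 7/8), width = 7/8 - 55/64 = 1/64
  'c': [55/64 + 1/64*0/1, 55/64 + 1/64*3/8) = [55/64, 443/512)
  'a': [55/64 + 1/64*3/8, 55/64 + 1/64*3/4) = [443/512, 223/256)
  'e': [55/64 + 1/64*3/4, 55/64 + 1/64*7/8) = [223/256, 447/512)
  'd': [55/64 + 1/64*7/8, 55/64 + 1/64*1/1) = [447/512, 7/8) <- contains code 7155/8192
  emit 'd', narrow to [447/512, 7/8)
Step 4: interval [447/512, 7/8), width = 7/8 - 447/512 = 1/512
  'c': [447/512 + 1/512*0/1, 447/512 + 1/512*3/8) = [447/512, 3579/4096) <- contains code 7155/8192
  'a': [447/512 + 1/512*3/8, 447/512 + 1/512*3/4) = [3579/4096, 1791/2048)
  'e': [447/512 + 1/512*3/4, 447/512 + 1/512*7/8) = [1791/2048, 3583/4096)
  'd': [447/512 + 1/512*7/8, 447/512 + 1/512*1/1) = [3583/4096, 7/8)
  emit 'c', narrow to [447/512, 3579/4096)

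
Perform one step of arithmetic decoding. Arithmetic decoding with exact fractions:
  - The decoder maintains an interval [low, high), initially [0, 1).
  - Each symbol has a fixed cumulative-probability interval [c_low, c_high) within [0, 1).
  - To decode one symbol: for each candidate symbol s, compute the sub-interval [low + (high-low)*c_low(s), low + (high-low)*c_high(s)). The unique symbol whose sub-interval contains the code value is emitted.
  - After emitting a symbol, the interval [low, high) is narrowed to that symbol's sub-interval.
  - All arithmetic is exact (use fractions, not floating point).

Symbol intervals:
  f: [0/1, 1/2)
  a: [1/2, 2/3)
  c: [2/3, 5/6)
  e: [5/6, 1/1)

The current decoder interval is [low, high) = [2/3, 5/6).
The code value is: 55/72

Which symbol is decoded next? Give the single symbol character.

Answer: a

Derivation:
Interval width = high − low = 5/6 − 2/3 = 1/6
Scaled code = (code − low) / width = (55/72 − 2/3) / 1/6 = 7/12
  f: [0/1, 1/2) 
  a: [1/2, 2/3) ← scaled code falls here ✓
  c: [2/3, 5/6) 
  e: [5/6, 1/1) 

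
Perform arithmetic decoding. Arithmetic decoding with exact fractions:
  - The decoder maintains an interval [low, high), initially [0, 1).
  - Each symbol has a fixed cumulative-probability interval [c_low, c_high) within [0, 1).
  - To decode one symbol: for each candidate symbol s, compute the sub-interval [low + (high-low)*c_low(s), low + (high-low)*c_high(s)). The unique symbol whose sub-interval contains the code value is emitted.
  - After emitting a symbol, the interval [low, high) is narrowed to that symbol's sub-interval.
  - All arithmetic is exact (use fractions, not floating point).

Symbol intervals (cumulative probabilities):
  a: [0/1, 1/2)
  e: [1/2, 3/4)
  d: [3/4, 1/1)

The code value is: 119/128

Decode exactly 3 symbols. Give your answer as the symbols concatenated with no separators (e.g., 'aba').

Answer: ded

Derivation:
Step 1: interval [0/1, 1/1), width = 1/1 - 0/1 = 1/1
  'a': [0/1 + 1/1*0/1, 0/1 + 1/1*1/2) = [0/1, 1/2)
  'e': [0/1 + 1/1*1/2, 0/1 + 1/1*3/4) = [1/2, 3/4)
  'd': [0/1 + 1/1*3/4, 0/1 + 1/1*1/1) = [3/4, 1/1) <- contains code 119/128
  emit 'd', narrow to [3/4, 1/1)
Step 2: interval [3/4, 1/1), width = 1/1 - 3/4 = 1/4
  'a': [3/4 + 1/4*0/1, 3/4 + 1/4*1/2) = [3/4, 7/8)
  'e': [3/4 + 1/4*1/2, 3/4 + 1/4*3/4) = [7/8, 15/16) <- contains code 119/128
  'd': [3/4 + 1/4*3/4, 3/4 + 1/4*1/1) = [15/16, 1/1)
  emit 'e', narrow to [7/8, 15/16)
Step 3: interval [7/8, 15/16), width = 15/16 - 7/8 = 1/16
  'a': [7/8 + 1/16*0/1, 7/8 + 1/16*1/2) = [7/8, 29/32)
  'e': [7/8 + 1/16*1/2, 7/8 + 1/16*3/4) = [29/32, 59/64)
  'd': [7/8 + 1/16*3/4, 7/8 + 1/16*1/1) = [59/64, 15/16) <- contains code 119/128
  emit 'd', narrow to [59/64, 15/16)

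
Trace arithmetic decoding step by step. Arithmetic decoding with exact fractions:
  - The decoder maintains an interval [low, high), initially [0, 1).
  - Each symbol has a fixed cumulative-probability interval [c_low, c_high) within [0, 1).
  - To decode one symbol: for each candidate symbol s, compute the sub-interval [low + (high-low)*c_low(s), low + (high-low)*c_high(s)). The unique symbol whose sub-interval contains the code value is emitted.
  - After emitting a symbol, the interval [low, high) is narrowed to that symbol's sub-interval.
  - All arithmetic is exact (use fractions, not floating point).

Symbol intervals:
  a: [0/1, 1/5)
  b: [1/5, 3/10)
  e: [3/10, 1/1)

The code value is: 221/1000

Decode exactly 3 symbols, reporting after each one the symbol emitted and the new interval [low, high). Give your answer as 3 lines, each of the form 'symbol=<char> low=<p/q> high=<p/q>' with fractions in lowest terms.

Answer: symbol=b low=1/5 high=3/10
symbol=b low=11/50 high=23/100
symbol=a low=11/50 high=111/500

Derivation:
Step 1: interval [0/1, 1/1), width = 1/1 - 0/1 = 1/1
  'a': [0/1 + 1/1*0/1, 0/1 + 1/1*1/5) = [0/1, 1/5)
  'b': [0/1 + 1/1*1/5, 0/1 + 1/1*3/10) = [1/5, 3/10) <- contains code 221/1000
  'e': [0/1 + 1/1*3/10, 0/1 + 1/1*1/1) = [3/10, 1/1)
  emit 'b', narrow to [1/5, 3/10)
Step 2: interval [1/5, 3/10), width = 3/10 - 1/5 = 1/10
  'a': [1/5 + 1/10*0/1, 1/5 + 1/10*1/5) = [1/5, 11/50)
  'b': [1/5 + 1/10*1/5, 1/5 + 1/10*3/10) = [11/50, 23/100) <- contains code 221/1000
  'e': [1/5 + 1/10*3/10, 1/5 + 1/10*1/1) = [23/100, 3/10)
  emit 'b', narrow to [11/50, 23/100)
Step 3: interval [11/50, 23/100), width = 23/100 - 11/50 = 1/100
  'a': [11/50 + 1/100*0/1, 11/50 + 1/100*1/5) = [11/50, 111/500) <- contains code 221/1000
  'b': [11/50 + 1/100*1/5, 11/50 + 1/100*3/10) = [111/500, 223/1000)
  'e': [11/50 + 1/100*3/10, 11/50 + 1/100*1/1) = [223/1000, 23/100)
  emit 'a', narrow to [11/50, 111/500)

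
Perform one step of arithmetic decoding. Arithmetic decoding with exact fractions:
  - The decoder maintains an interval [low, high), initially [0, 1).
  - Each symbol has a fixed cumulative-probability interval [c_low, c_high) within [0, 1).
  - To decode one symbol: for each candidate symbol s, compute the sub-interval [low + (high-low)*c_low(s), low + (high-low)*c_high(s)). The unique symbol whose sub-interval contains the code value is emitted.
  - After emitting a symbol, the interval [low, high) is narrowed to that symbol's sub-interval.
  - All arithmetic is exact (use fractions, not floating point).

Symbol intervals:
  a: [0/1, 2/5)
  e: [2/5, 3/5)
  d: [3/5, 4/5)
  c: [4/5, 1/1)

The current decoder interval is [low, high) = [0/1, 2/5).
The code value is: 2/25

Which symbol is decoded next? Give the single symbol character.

Interval width = high − low = 2/5 − 0/1 = 2/5
Scaled code = (code − low) / width = (2/25 − 0/1) / 2/5 = 1/5
  a: [0/1, 2/5) ← scaled code falls here ✓
  e: [2/5, 3/5) 
  d: [3/5, 4/5) 
  c: [4/5, 1/1) 

Answer: a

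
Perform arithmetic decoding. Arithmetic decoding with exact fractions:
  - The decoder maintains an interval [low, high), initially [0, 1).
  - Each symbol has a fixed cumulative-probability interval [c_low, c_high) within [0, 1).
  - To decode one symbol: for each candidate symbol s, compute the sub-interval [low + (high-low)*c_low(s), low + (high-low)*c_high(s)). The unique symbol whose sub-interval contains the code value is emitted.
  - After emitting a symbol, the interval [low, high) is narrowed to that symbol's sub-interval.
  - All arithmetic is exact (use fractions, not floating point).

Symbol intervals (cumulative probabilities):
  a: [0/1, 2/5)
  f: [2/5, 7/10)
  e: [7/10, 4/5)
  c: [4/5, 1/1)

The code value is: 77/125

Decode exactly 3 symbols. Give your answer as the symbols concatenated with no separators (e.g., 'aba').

Answer: fea

Derivation:
Step 1: interval [0/1, 1/1), width = 1/1 - 0/1 = 1/1
  'a': [0/1 + 1/1*0/1, 0/1 + 1/1*2/5) = [0/1, 2/5)
  'f': [0/1 + 1/1*2/5, 0/1 + 1/1*7/10) = [2/5, 7/10) <- contains code 77/125
  'e': [0/1 + 1/1*7/10, 0/1 + 1/1*4/5) = [7/10, 4/5)
  'c': [0/1 + 1/1*4/5, 0/1 + 1/1*1/1) = [4/5, 1/1)
  emit 'f', narrow to [2/5, 7/10)
Step 2: interval [2/5, 7/10), width = 7/10 - 2/5 = 3/10
  'a': [2/5 + 3/10*0/1, 2/5 + 3/10*2/5) = [2/5, 13/25)
  'f': [2/5 + 3/10*2/5, 2/5 + 3/10*7/10) = [13/25, 61/100)
  'e': [2/5 + 3/10*7/10, 2/5 + 3/10*4/5) = [61/100, 16/25) <- contains code 77/125
  'c': [2/5 + 3/10*4/5, 2/5 + 3/10*1/1) = [16/25, 7/10)
  emit 'e', narrow to [61/100, 16/25)
Step 3: interval [61/100, 16/25), width = 16/25 - 61/100 = 3/100
  'a': [61/100 + 3/100*0/1, 61/100 + 3/100*2/5) = [61/100, 311/500) <- contains code 77/125
  'f': [61/100 + 3/100*2/5, 61/100 + 3/100*7/10) = [311/500, 631/1000)
  'e': [61/100 + 3/100*7/10, 61/100 + 3/100*4/5) = [631/1000, 317/500)
  'c': [61/100 + 3/100*4/5, 61/100 + 3/100*1/1) = [317/500, 16/25)
  emit 'a', narrow to [61/100, 311/500)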